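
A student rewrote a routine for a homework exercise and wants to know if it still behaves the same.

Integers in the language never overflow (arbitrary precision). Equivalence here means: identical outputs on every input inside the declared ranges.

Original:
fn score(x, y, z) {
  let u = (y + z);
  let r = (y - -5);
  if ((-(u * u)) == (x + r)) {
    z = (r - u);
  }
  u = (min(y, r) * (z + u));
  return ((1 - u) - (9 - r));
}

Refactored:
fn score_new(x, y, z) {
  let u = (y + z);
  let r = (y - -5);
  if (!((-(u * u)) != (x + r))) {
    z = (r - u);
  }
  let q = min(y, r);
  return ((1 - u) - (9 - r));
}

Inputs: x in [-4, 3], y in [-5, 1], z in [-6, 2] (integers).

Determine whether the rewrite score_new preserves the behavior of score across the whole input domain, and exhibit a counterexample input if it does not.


x=-4, y=-5, z=-6 yields -93 from score but 3 from score_new.
verdict: not equivalent; witness: x=-4, y=-5, z=-6


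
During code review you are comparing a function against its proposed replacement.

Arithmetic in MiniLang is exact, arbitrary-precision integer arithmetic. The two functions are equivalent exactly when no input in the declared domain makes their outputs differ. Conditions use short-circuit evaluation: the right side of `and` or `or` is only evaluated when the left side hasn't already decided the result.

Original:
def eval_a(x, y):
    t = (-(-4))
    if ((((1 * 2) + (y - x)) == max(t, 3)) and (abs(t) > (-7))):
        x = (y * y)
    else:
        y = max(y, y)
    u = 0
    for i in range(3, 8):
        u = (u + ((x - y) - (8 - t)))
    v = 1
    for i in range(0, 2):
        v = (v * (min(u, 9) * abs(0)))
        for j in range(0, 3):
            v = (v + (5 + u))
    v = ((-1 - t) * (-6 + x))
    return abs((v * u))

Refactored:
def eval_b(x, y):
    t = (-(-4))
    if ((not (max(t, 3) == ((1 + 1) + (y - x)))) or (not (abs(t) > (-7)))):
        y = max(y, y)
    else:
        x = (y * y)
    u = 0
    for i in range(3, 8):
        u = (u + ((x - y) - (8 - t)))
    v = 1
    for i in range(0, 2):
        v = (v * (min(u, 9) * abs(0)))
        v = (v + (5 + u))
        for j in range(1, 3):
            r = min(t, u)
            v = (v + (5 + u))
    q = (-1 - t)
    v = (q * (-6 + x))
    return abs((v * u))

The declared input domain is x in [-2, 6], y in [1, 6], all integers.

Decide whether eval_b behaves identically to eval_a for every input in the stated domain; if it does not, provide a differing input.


This is a faithful refactor — loop structure differs, and constant usage differs, and min/max/abs usage differs, and boolean connective usage differs, and statement counts differ, and local variable names differ, and arithmetic usage differs, but the computed results match everywhere.
Spot check at x=-1, y=3 — eval_a: t becomes 4; next ((((1 * 2) + (y - x)) == max(t, 3)) and (abs(t) > (-7))) evaluates to false; next y becomes 3; next u becomes 0; next at i=3:; next u becomes -8; next at i=4:; next u becomes -16; next at i=5:; next u becomes -24; next at i=6:; next u becomes -32; next at i=7:; next u becomes -40; next v becomes 1; next at i=0:; next v becomes 0; next at j=0:; next v becomes -35; next at j=1:; next v becomes -70; next at j=2:; next v becomes -105; next at i=1:; next v becomes 0; next at j=0:; next v becomes -35; next at j=1:; next v becomes -70; next at j=2:; next v becomes -105; next v becomes 35; next final value 1400. eval_b: t becomes 4; next ((not (max(t, 3) == ((1 + 1) + (y - x)))) or (not (abs(t) > (-7)))) evaluates to true; next y becomes 3; next u becomes 0; next at i=3:; next u becomes -8; next at i=4:; next u becomes -16; next at i=5:; next u becomes -24; next at i=6:; next u becomes -32; next at i=7:; next u becomes -40; next v becomes 1; next at i=0:; next v becomes 0; next v becomes -35; next at j=1:; next r becomes -40; next v becomes -70; next at j=2:; next r becomes -40; next v becomes -105; next at i=1:; next v becomes 0; next v becomes -35; next at j=1:; next r becomes -40; next v becomes -70; next at j=2:; next r becomes -40; next v becomes -105; next q becomes -5; next v becomes 35; next final value 1400. Both give 1400.
An exhaustive pass over the 54 declared inputs shows identical outputs.
verdict: equivalent


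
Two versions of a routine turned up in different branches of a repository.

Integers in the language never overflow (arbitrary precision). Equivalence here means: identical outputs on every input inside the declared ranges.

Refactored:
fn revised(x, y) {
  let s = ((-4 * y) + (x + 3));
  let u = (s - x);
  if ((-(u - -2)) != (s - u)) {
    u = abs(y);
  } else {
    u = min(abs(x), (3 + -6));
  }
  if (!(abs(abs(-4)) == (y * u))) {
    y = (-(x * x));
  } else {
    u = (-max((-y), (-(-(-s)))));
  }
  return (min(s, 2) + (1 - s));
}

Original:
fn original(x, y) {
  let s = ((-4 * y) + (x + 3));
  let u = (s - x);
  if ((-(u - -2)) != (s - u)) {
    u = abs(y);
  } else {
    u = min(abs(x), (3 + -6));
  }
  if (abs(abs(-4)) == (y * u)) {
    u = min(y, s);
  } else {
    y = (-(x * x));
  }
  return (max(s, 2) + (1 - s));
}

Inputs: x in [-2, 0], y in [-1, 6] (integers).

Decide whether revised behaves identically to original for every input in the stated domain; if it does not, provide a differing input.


The rewrite breaks on x=-2, y=-1, where the results are 1 and -2.
original: s becomes 5; next u becomes 7; next ((-(u - -2)) != (s - u)) evaluates to true; next u becomes 1; next (abs(abs(-4)) == (y * u)) evaluates to false; next y becomes -4; next final value 1
revised: s becomes 5; next u becomes 7; next ((-(u - -2)) != (s - u)) evaluates to true; next u becomes 1; next (!(abs(abs(-4)) == (y * u))) evaluates to true; next y becomes -4; next final value -2
verdict: not equivalent; witness: x=-2, y=-1


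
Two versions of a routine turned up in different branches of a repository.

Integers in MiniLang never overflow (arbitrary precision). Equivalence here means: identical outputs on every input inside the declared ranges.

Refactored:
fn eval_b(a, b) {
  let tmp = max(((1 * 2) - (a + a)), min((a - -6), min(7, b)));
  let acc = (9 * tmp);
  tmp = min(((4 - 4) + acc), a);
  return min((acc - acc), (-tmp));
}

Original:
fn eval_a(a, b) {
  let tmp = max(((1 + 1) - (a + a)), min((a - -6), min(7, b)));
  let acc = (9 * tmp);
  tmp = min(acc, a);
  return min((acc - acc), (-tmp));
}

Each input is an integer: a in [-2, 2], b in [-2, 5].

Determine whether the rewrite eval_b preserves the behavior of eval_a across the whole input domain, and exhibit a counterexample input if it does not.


Reading the diff, among the changes: constant usage differs; arithmetic usage differs.
Spot check at a=0, b=0 — eval_a: tmp=2, then acc=18, then tmp=0, then returns 0. eval_b: tmp=2, then acc=18, then tmp=0, then returns 0. Both give 0.
Checked all 40 inputs in the declared domain: the outputs agree on every one.
verdict: equivalent


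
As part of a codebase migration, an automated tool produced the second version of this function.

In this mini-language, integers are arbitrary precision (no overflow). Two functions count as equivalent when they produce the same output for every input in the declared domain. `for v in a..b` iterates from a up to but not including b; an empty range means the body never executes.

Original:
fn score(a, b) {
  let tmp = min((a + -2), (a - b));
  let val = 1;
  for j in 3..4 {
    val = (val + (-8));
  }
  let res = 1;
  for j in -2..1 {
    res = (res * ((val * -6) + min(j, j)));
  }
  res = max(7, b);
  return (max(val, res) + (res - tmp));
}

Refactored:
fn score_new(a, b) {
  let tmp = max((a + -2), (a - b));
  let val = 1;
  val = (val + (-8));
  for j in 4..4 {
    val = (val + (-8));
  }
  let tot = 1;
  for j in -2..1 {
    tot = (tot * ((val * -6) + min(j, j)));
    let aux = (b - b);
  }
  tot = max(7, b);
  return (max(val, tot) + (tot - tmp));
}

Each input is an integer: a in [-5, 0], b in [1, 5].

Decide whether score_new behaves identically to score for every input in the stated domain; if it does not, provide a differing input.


These are not equivalent — on a=-5, b=1 the outputs split (21 vs 20).
score: tmp = -7; val = 1; [j=3]; val = -7; res = 1; [j=-2]; res = 40; [j=-1]; res = 1640; [j=0]; res = 68880; res = 7; return 21
score_new: tmp = -6; val = 1; val = -7; the j loop: no iterations; tot = 1; [j=-2]; tot = 40; aux = 0; [j=-1]; tot = 1640; aux = 0; [j=0]; tot = 68880; aux = 0; tot = 7; return 20
verdict: not equivalent; witness: a=-5, b=1


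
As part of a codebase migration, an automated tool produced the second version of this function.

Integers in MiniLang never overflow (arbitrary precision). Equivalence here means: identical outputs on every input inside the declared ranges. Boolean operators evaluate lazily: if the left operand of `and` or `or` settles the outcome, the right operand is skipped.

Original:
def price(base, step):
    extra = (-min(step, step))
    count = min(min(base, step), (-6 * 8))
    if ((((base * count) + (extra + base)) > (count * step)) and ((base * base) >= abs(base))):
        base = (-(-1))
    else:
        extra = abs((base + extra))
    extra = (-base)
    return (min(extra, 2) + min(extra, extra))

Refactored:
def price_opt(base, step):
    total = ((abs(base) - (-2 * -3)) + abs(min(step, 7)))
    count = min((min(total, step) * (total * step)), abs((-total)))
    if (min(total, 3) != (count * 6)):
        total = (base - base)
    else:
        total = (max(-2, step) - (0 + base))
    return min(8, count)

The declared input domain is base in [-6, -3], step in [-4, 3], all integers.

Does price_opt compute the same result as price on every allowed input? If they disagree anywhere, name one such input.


The rewrite breaks on base=-6, step=-4, where the results are -2 and 4.
price: extra=4, then count=-48, then ((((base * count) + (extra + base)) > (count * step)) and ((base * base) >= abs(base))) is true, then base=1, then extra=-1, then returns -2
price_opt: total=4, then count=4, then (min(total, 3) != (count * 6)) is true, then total=0, then returns 4
verdict: not equivalent; witness: base=-6, step=-4


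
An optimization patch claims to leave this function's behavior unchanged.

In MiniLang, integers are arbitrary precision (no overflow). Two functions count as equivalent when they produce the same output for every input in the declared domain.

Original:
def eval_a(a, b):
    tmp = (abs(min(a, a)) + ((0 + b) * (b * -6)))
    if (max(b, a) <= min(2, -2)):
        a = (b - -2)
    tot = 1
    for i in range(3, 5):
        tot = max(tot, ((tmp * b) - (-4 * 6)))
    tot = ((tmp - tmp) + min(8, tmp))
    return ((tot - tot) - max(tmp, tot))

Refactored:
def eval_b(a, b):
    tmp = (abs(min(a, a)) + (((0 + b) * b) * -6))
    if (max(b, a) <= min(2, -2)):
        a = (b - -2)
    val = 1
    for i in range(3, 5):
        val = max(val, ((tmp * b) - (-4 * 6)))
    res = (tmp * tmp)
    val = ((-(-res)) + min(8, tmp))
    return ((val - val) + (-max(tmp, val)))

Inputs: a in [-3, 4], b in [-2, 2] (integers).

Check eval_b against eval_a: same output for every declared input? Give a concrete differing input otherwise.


Evaluate both at a=-3, b=-2.
eval_a: tmp becomes -21; next (max(b, a) <= min(2, -2)) evaluates to true; next a becomes 0; next tot becomes 1; next at i=3:; next tot becomes 66; next at i=4:; next tot becomes 66; next tot becomes -21; next final value 21
eval_b: tmp becomes -21; next (max(b, a) <= min(2, -2)) evaluates to true; next a becomes 0; next val becomes 1; next at i=3:; next val becomes 66; next at i=4:; next val becomes 66; next res becomes 441; next val becomes 420; next final value -420
21 against -420: the behavior changed.
verdict: not equivalent; witness: a=-3, b=-2


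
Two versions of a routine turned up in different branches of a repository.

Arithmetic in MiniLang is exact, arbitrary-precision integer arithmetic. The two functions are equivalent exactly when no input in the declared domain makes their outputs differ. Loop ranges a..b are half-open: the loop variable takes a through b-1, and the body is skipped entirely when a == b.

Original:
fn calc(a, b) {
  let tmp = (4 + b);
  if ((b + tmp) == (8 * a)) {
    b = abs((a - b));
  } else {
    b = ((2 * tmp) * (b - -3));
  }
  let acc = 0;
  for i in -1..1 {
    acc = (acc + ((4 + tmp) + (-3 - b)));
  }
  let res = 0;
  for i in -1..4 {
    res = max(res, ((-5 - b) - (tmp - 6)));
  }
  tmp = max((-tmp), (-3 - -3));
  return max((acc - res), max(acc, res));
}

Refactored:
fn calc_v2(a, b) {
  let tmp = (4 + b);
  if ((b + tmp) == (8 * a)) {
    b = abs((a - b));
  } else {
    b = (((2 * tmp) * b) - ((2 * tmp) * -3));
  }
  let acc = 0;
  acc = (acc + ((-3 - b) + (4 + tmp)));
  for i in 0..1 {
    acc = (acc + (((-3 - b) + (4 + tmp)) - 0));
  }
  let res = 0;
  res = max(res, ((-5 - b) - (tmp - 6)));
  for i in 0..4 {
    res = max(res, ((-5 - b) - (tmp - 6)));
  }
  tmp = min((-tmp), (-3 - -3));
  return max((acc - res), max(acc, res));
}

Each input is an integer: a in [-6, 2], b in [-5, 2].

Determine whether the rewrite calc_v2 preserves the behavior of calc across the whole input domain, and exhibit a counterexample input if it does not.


Equivalent. The suspicious edit (`max((-tmp), (-3 - -3))` became `min((-tmp), (-3 - -3))`) never changes the result for any input inside the declared domain.
Checked all 72 inputs in the declared domain: the outputs agree on every one.
Tracing a=1, b=-3: calc: tmp=1, then ((b + tmp) == (8 * a)) is false, then b=0, then acc=0, then (i=-1), then acc=2, then (i=0), then acc=4, then res=0, then (i=-1), then res=0, then (i=0), then res=0, then (i=1), then res=0, then (i=2), then res=0, then (i=3), then res=0, then tmp=0, then returns 4 | calc_v2: tmp=1, then ((b + tmp) == (8 * a)) is false, then b=0, then acc=0, then acc=2, then (i=0), then acc=4, then res=0, then res=0, then (i=0), then res=0, then (i=1), then res=0, then (i=2), then res=0, then (i=3), then res=0, then tmp=-1, then returns 4 — matching result 4.
verdict: equivalent


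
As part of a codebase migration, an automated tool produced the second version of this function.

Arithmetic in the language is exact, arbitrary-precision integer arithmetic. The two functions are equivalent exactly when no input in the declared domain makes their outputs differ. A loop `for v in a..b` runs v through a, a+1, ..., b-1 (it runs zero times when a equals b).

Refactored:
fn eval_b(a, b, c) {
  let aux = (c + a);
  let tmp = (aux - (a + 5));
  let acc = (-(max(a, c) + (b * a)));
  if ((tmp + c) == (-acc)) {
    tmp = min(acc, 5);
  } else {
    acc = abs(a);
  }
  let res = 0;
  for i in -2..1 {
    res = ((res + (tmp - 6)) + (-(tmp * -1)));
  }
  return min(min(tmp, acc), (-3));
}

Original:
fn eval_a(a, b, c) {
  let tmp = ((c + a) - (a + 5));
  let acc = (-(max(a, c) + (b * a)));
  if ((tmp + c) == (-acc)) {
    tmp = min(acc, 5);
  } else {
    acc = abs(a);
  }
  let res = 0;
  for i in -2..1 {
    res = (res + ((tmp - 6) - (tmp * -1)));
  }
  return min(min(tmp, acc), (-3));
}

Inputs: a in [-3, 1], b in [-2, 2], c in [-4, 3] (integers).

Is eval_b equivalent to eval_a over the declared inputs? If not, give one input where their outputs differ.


Reading the diff, among the changes: local variable names differ; and statement counts differ; and arithmetic usage differs.
One worked example (a=-1, b=-1, c=0) — eval_a: tmp := -5 | acc := -1 | ((tmp + c) == (-acc)): false | acc := 1 | res := 0 | iter i=-2: | res := -16 | iter i=-1: | res := -32 | iter i=0: | res := -48 | result -5; eval_b: aux := -1 | tmp := -5 | acc := -1 | ((tmp + c) == (-acc)): false | acc := 1 | res := 0 | iter i=-2: | res := -16 | iter i=-1: | res := -32 | iter i=0: | res := -48 | result -5; agreement on -5.
Sweeping the whole domain (200 inputs) finds no disagreement.
verdict: equivalent


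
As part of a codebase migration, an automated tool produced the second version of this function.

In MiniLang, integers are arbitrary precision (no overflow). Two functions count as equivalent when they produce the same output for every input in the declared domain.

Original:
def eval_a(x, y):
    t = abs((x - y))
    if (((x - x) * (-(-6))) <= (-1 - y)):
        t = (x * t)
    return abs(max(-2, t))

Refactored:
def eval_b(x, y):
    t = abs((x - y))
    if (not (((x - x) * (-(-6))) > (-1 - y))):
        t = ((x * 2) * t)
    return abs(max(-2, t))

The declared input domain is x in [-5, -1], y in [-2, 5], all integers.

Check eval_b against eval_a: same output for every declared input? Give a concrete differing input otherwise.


x=-1, y=-2 yields 1 from eval_a but 2 from eval_b.
verdict: not equivalent; witness: x=-1, y=-2


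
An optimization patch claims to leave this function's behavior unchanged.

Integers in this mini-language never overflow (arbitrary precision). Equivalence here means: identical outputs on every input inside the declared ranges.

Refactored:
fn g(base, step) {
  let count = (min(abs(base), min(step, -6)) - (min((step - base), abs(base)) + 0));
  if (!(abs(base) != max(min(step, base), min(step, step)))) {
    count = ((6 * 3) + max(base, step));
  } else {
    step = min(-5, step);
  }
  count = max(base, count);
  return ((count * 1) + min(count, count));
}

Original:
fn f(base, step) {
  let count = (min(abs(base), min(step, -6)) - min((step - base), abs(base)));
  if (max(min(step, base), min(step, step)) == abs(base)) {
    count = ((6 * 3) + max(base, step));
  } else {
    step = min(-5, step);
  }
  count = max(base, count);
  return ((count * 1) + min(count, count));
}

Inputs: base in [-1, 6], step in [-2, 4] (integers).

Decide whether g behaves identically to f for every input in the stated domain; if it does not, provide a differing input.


This is a faithful refactor — boolean connective usage differs; also arithmetic usage differs; also comparison usage differs; also constant usage differs, but the computed results match everywhere.
As a probe, take base=-1, step=3: f runs count=-7, then (max(min(step, base), min(step, step)) == abs(base)) is false, then step=-5, then count=-1, then returns -2; g runs count=-7, then (!(abs(base) != max(min(step, base), min(step, step)))) is false, then step=-5, then count=-1, then returns -2; both end at -2.
An exhaustive pass over the 56 declared inputs shows identical outputs.
verdict: equivalent


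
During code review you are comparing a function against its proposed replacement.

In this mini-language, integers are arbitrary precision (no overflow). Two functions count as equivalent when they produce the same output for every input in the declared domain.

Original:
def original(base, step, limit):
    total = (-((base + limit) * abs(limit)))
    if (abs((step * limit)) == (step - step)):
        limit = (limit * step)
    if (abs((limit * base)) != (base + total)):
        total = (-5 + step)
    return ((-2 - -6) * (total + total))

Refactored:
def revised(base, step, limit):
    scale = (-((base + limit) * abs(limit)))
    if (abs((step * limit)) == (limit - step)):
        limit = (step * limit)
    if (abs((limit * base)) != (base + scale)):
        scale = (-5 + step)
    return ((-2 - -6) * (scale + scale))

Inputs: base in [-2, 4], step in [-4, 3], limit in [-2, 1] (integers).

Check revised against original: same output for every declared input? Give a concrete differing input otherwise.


There is a counterexample at base=-1, step=0, limit=-1: -40 on one side, 16 on the other.
original: total becomes 2; next (abs((step * limit)) == (step - step)) evaluates to true; next limit becomes 0; next (abs((limit * base)) != (base + total)) evaluates to true; next total becomes -5; next final value -40
revised: scale becomes 2; next (abs((step * limit)) == (limit - step)) evaluates to false; next (abs((limit * base)) != (base + scale)) evaluates to false; next final value 16
verdict: not equivalent; witness: base=-1, step=0, limit=-1


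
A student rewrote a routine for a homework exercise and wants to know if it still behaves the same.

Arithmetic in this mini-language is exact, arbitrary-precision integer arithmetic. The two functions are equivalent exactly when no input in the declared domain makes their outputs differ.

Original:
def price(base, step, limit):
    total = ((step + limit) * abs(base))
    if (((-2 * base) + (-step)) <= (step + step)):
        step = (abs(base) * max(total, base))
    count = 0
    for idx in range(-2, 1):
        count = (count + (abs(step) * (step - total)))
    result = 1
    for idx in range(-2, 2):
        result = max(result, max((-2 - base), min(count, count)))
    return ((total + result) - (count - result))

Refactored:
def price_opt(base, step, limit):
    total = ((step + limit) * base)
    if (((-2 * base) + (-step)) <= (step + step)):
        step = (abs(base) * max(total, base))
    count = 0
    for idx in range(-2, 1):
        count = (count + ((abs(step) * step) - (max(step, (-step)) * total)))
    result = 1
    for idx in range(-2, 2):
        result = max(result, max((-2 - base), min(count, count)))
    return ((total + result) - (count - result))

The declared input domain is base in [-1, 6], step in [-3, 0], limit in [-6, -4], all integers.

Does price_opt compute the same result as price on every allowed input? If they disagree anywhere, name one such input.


base=-1, step=-3, limit=-6 yields 45 from price but 119 from price_opt.
verdict: not equivalent; witness: base=-1, step=-3, limit=-6


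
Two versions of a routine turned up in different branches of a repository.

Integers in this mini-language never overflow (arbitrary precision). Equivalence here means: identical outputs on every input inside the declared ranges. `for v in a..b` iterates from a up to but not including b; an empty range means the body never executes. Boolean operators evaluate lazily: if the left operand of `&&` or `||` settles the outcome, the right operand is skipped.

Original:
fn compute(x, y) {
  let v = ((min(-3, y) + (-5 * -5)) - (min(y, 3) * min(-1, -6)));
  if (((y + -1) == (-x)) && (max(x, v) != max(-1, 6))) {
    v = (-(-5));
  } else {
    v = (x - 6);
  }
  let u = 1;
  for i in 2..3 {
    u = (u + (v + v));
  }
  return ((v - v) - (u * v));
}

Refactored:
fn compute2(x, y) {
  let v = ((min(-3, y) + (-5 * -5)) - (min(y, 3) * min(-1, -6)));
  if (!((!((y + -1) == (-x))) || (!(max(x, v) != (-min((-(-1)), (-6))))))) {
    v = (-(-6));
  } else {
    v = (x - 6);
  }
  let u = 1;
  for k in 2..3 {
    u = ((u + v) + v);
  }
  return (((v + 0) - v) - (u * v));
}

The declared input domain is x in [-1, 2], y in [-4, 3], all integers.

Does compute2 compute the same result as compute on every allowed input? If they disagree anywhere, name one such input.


Run the pair on x=-1, y=2.
compute: v = 34; (((y + -1) == (-x)) && (max(x, v) != max(-1, 6))) -> true; v = 5; u = 1; [i=2]; u = 11; return -55
compute2: v = 34; (!((!((y + -1) == (-x))) || (!(max(x, v) != (-min((-(-1)), (-6))))))) -> true; v = 6; u = 1; [k=2]; u = 13; return -78
-55 and -78 differ, so these are not the same function on this domain.
verdict: not equivalent; witness: x=-1, y=2


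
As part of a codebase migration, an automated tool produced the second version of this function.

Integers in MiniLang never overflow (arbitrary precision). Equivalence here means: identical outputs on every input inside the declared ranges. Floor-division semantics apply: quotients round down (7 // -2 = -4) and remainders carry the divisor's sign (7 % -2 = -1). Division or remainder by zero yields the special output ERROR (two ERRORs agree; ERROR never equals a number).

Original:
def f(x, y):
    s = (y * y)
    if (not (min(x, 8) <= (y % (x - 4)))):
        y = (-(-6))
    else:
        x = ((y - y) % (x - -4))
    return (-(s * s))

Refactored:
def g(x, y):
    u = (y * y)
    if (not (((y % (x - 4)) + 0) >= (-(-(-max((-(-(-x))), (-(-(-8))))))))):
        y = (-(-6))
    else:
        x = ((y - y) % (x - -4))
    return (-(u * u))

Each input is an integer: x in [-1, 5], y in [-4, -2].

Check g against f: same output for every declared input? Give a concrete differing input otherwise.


This is a faithful refactor — constant usage differs, and min/max/abs usage differs, and arithmetic usage differs, and local variable names differ, and comparison usage differs, but the computed results match everywhere.
Tracing x=4, y=-2: f: s = 4; division by zero -> ERROR | g: u = 4; division by zero -> ERROR — matching result ERROR.
An exhaustive pass over the 21 declared inputs shows identical outputs.
verdict: equivalent


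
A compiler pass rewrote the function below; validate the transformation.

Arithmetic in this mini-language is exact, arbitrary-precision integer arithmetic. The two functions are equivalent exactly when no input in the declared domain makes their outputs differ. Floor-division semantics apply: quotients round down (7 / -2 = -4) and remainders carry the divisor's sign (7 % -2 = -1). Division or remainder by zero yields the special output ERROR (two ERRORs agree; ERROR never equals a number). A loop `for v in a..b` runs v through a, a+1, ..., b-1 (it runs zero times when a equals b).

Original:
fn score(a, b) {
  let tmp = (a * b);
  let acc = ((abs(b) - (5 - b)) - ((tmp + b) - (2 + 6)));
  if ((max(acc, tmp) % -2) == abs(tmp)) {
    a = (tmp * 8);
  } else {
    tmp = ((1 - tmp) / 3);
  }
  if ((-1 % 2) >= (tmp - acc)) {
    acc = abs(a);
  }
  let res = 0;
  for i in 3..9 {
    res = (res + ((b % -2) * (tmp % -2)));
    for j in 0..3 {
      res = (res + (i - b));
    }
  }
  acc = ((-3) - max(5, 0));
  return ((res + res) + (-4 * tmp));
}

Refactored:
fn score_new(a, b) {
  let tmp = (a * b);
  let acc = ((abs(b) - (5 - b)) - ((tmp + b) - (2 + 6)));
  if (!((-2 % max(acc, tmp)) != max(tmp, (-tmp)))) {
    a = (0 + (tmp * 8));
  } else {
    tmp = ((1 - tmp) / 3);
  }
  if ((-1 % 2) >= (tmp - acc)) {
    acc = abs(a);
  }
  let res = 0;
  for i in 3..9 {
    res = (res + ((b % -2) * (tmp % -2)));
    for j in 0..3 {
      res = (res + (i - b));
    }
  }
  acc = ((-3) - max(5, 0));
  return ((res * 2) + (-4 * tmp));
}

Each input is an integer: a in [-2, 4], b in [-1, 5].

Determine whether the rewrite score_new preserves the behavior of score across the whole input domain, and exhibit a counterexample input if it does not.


Take a=-1, b=-1.
score: tmp=1, then acc=3, then ((max(acc, tmp) % -2) == abs(tmp)) is false, then tmp=0, then ((-1 % 2) >= (tmp - acc)) is true, then acc=1, then res=0, then (i=3), then res=0, then (j=0), then res=4, then (j=1), then res=8, then (j=2), then res=12, then (i=4), then res=12, then (j=0), then res=17, then (j=1), then res=22, then (j=2), then res=27, then (i=5), then res=27, then (j=0), then res=33, then (j=1), then res=39, then (j=2), then res=45, then (i=6), then res=45, then (j=0), then res=52, then (j=1), then res=59, then (j=2), then res=66, then (i=7), then res=66, then (j=0), then res=74, then (j=1), then res=82, then (j=2), then res=90, then (i=8), then res=90, then (j=0), then res=99, then (j=1), then res=108, then (j=2), then res=117, then acc=-8, then returns 234
score_new: tmp=1, then acc=3, then (!((-2 % max(acc, tmp)) != max(tmp, (-tmp)))) is true, then a=8, then ((-1 % 2) >= (tmp - acc)) is true, then acc=8, then res=0, then (i=3), then res=1, then (j=0), then res=5, then (j=1), then res=9, then (j=2), then res=13, then (i=4), then res=14, then (j=0), then res=19, then (j=1), then res=24, then (j=2), then res=29, then (i=5), then res=30, then (j=0), then res=36, then (j=1), then res=42, then (j=2), then res=48, then (i=6), then res=49, then (j=0), then res=56, then (j=1), then res=63, then (j=2), then res=70, then (i=7), then res=71, then (j=0), then res=79, then (j=1), then res=87, then (j=2), then res=95, then (i=8), then res=96, then (j=0), then res=105, then (j=1), then res=114, then (j=2), then res=123, then acc=-8, then returns 242
234 and 242 differ, so these are not the same function on this domain.
verdict: not equivalent; witness: a=-1, b=-1


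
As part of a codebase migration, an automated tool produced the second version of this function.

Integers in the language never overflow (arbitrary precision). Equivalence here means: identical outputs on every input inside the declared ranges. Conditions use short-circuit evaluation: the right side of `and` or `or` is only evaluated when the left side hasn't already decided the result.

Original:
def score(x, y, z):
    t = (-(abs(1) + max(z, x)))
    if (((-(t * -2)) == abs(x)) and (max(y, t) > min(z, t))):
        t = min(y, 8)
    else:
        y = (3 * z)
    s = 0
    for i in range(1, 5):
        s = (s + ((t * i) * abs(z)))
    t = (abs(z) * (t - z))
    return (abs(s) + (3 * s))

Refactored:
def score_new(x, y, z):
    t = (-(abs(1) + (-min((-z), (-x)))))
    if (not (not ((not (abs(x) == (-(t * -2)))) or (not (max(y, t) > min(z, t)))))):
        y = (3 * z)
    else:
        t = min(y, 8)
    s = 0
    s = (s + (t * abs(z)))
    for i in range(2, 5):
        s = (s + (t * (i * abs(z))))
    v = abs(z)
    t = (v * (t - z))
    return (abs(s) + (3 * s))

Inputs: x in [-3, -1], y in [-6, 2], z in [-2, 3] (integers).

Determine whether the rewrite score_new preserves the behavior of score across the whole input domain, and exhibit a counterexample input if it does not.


The two versions differ — the changes include arithmetic usage differs, loop structure differs, local variable names differ, min/max/abs usage differs, boolean connective usage differs, statement counts differ.
Tracing x=-2, y=-2, z=2: score: t=-3, then (((-(t * -2)) == abs(x)) and (max(y, t) > min(z, t))) is false, then y=6, then s=0, then (i=1), then s=-6, then (i=2), then s=-18, then (i=3), then s=-36, then (i=4), then s=-60, then t=-10, then returns -120 | score_new: t=-3, then (not (not ((not (abs(x) == (-(t * -2)))) or (not (max(y, t) > min(z, t)))))) is true, then y=6, then s=0, then s=-6, then (i=2), then s=-18, then (i=3), then s=-36, then (i=4), then s=-60, then v=2, then t=-10, then returns -120 — matching result -120.
Across all 162 domain points the two functions coincide.
verdict: equivalent


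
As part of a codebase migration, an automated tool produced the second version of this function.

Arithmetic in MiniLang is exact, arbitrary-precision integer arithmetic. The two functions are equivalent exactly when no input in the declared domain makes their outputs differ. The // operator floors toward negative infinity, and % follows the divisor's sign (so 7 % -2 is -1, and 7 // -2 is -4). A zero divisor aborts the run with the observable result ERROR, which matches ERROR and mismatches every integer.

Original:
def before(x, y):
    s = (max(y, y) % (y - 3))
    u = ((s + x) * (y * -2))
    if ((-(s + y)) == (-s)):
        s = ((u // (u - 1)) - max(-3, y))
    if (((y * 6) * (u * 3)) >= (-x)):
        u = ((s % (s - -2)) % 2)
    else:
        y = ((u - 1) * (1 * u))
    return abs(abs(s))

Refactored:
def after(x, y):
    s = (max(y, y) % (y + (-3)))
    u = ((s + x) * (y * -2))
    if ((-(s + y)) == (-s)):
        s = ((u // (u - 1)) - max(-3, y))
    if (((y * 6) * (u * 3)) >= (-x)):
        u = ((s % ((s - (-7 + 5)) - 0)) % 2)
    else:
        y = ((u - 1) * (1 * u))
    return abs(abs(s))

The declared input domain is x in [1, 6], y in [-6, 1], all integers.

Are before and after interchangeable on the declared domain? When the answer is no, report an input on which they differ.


Side by side, the visible changes include: constant usage differs, arithmetic usage differs.
One worked example (x=5, y=-4) — before: s becomes -4; next u becomes 8; next ((-(s + y)) == (-s)) evaluates to false; next (((y * 6) * (u * 3)) >= (-x)) evaluates to false; next y becomes 56; next final value 4; after: s becomes -4; next u becomes 8; next ((-(s + y)) == (-s)) evaluates to false; next (((y * 6) * (u * 3)) >= (-x)) evaluates to false; next y becomes 56; next final value 4; agreement on 4.
An exhaustive pass over the 48 declared inputs shows identical outputs.
verdict: equivalent


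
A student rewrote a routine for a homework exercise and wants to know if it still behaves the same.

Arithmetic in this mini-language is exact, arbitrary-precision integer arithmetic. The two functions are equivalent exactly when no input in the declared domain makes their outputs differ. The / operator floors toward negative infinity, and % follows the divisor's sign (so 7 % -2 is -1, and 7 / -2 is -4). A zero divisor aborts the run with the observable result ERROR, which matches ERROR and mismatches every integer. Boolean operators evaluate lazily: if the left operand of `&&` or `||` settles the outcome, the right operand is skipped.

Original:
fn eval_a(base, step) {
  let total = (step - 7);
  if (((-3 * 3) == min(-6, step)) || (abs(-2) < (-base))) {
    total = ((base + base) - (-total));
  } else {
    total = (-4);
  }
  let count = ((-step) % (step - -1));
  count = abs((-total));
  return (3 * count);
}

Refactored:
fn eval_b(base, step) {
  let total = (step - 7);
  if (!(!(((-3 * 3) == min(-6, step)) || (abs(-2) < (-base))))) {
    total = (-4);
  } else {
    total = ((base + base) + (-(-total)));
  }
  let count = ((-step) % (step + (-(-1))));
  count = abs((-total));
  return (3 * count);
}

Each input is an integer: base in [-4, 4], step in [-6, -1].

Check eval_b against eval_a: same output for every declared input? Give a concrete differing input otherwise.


Try base=-4, step=-6.
eval_a: total := -13 | (((-3 * 3) == min(-6, step)) || (abs(-2) < (-base))): true | total := -21 | count := -4 | count := 21 | result 63
eval_b: total := -13 | (!(!(((-3 * 3) == min(-6, step)) || (abs(-2) < (-base))))): true | total := -4 | count := -4 | count := 4 | result 12
63 and 12 differ, so these are not the same function on this domain.
verdict: not equivalent; witness: base=-4, step=-6


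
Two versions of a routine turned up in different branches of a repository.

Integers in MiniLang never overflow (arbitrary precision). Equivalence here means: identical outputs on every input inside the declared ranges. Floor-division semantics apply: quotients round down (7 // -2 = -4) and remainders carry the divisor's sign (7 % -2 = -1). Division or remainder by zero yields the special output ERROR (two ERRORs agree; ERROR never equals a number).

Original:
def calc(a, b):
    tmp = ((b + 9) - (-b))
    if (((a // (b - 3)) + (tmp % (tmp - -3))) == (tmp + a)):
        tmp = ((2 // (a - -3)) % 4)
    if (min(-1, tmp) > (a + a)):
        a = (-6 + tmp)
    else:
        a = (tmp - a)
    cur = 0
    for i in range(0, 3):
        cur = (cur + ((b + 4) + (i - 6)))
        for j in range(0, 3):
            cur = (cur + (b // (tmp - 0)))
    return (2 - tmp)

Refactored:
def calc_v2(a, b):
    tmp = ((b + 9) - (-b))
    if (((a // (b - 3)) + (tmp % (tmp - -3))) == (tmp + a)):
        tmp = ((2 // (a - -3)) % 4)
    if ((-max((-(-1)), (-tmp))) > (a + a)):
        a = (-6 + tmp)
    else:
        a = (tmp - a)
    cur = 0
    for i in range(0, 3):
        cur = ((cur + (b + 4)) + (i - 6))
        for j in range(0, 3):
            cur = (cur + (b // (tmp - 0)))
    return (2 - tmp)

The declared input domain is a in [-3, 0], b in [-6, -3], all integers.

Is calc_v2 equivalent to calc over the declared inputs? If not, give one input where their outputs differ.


Equivalent — the differences include min/max/abs usage differs, yet no declared input distinguishes the two.
Tracing a=-1, b=-4: calc: tmp := 1 | (((a // (b - 3)) + (tmp % (tmp - -3))) == (tmp + a)): false | (min(-1, tmp) > (a + a)): true | a := -5 | cur := 0 | iter i=0: | cur := -6 | iter j=0: | cur := -10 | iter j=1: | cur := -14 | iter j=2: | cur := -18 | iter i=1: | cur := -23 | iter j=0: | cur := -27 | iter j=1: | cur := -31 | iter j=2: | cur := -35 | iter i=2: | cur := -39 | iter j=0: | cur := -43 | iter j=1: | cur := -47 | iter j=2: | cur := -51 | result 1 | calc_v2: tmp := 1 | (((a // (b - 3)) + (tmp % (tmp - -3))) == (tmp + a)): false | ((-max((-(-1)), (-tmp))) > (a + a)): true | a := -5 | cur := 0 | iter i=0: | cur := -6 | iter j=0: | cur := -10 | iter j=1: | cur := -14 | iter j=2: | cur := -18 | iter i=1: | cur := -23 | iter j=0: | cur := -27 | iter j=1: | cur := -31 | iter j=2: | cur := -35 | iter i=2: | cur := -39 | iter j=0: | cur := -43 | iter j=1: | cur := -47 | iter j=2: | cur := -51 | result 1 — matching result 1.
Checked all 16 inputs in the declared domain: the outputs agree on every one.
verdict: equivalent


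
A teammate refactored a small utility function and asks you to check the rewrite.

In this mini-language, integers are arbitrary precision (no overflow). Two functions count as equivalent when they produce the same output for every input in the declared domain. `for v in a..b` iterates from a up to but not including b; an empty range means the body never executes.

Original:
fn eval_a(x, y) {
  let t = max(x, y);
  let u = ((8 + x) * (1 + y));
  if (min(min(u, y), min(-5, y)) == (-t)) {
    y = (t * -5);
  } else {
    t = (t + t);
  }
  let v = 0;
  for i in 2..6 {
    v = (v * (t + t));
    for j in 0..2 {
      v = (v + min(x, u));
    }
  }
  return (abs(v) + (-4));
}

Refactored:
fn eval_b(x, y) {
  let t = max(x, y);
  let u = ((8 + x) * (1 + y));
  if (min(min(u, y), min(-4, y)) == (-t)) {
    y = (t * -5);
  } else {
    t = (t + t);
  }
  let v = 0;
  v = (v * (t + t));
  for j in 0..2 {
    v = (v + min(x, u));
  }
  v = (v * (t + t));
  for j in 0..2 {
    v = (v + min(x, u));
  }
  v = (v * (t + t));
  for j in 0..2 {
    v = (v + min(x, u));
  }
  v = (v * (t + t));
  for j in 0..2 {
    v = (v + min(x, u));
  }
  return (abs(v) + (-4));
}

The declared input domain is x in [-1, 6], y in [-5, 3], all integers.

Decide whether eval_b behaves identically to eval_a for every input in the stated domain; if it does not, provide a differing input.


There is a counterexample at x=4, y=0: 34948 on one side, 4676 on the other.
eval_a: t=4, then u=12, then (min(min(u, y), min(-5, y)) == (-t)) is false, then t=8, then v=0, then (i=2), then v=0, then (j=0), then v=4, then (j=1), then v=8, then (i=3), then v=128, then (j=0), then v=132, then (j=1), then v=136, then (i=4), then v=2176, then (j=0), then v=2180, then (j=1), then v=2184, then (i=5), then v=34944, then (j=0), then v=34948, then (j=1), then v=34952, then returns 34948
eval_b: t=4, then u=12, then (min(min(u, y), min(-4, y)) == (-t)) is true, then y=-20, then v=0, then v=0, then (j=0), then v=4, then (j=1), then v=8, then v=64, then (j=0), then v=68, then (j=1), then v=72, then v=576, then (j=0), then v=580, then (j=1), then v=584, then v=4672, then (j=0), then v=4676, then (j=1), then v=4680, then returns 4676
verdict: not equivalent; witness: x=4, y=0


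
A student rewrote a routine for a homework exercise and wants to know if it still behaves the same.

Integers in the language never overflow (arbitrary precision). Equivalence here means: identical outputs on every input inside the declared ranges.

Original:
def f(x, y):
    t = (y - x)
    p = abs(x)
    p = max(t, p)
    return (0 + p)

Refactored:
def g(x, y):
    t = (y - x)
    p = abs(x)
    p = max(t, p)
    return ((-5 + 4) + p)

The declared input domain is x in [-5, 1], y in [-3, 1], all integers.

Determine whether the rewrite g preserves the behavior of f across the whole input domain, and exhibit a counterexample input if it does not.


Run the pair on x=-5, y=-3.
f: t becomes 2; next p becomes 5; next p becomes 5; next final value 5
g: t becomes 2; next p becomes 5; next p becomes 5; next final value 4
5 vs 4 — the two versions disagree here.
verdict: not equivalent; witness: x=-5, y=-3


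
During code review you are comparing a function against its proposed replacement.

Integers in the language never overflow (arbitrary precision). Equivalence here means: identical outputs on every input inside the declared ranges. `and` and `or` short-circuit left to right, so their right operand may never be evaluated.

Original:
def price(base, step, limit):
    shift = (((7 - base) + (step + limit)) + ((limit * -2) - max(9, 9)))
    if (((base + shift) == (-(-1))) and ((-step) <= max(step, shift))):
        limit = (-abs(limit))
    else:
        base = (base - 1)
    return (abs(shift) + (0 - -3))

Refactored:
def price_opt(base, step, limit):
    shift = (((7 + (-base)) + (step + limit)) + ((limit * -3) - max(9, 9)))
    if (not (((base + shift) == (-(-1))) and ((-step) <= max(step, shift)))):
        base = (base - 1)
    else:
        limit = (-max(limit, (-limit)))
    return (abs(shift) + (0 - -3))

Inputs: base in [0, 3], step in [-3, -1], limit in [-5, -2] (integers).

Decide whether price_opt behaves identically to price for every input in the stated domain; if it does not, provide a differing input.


Consider the input base=0, step=-3, limit=-5.
price: shift becomes 0; next (((base + shift) == (-(-1))) and ((-step) <= max(step, shift))) evaluates to false; next base becomes -1; next final value 3
price_opt: shift becomes 5; next (not (((base + shift) == (-(-1))) and ((-step) <= max(step, shift)))) evaluates to true; next base becomes -1; next final value 8
3 and 8 differ, so these are not the same function on this domain.
verdict: not equivalent; witness: base=0, step=-3, limit=-5
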